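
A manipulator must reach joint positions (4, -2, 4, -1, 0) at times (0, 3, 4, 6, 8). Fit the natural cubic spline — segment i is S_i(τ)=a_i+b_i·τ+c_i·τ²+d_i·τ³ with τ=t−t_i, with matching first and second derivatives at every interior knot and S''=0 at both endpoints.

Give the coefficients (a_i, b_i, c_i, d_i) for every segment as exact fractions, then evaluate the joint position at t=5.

  seg 0: a=4 b=-983/172 c=0 d=71/172
  seg 1: a=-2 b=467/86 c=639/172 d=-541/172
  seg 2: a=4 b=589/172 c=-246/43 d=949/688
  seg 3: a=-1 b=-125/43 c=879/344 d=-293/688
S(5) = 2121/688

Δ: Δ0=-2, Δ1=6, Δ2=-5/2, Δ3=1/2
row 1: diag=8, rhs=48; c'=1/8, d'=6
row 2: denom=6−1·1/8=47/8; d'=(-51−1·6)/(47/8)=-456/47
row 3: denom=8−2·16/47=344/47; d'=(18−2·-456/47)/(344/47)=879/172
back: M3=879/172
back: M2=-456/47−16/47·879/172=-492/43
back: M1=6−1/8·-492/43=639/86
M: M0=0, M1=639/86, M2=-492/43, M3=879/172, M4=0
seg 0: a=4, c=M0/2=0, d=(M1−M0)/(6·3)=71/172, b=Δ0−h0·(2M0+M1)/6=-983/172
seg 1: a=-2, c=M1/2=639/172, d=(M2−M1)/(6·1)=-541/172, b=Δ1−h1·(2M1+M2)/6=467/86
seg 2: a=4, c=M2/2=-246/43, d=(M3−M2)/(6·2)=949/688, b=Δ2−h2·(2M2+M3)/6=589/172
seg 3: a=-1, c=M3/2=879/344, d=(M4−M3)/(6·2)=-293/688, b=Δ3−h3·(2M3+M4)/6=-125/43
t_q=5 → seg 2, τ=1; S=4+589/172·τ+-246/43·τ²+949/688·τ³=2121/688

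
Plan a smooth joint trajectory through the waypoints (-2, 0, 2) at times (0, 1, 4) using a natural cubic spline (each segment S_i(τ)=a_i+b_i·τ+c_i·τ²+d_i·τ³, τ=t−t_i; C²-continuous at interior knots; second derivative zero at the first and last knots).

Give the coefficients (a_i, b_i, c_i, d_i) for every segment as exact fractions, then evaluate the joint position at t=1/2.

  seg 0: a=-2 b=13/6 c=0 d=-1/6
  seg 1: a=0 b=5/3 c=-1/2 d=1/18
S(1/2) = -15/16

Δ: Δ0=2, Δ1=2/3
row 1: diag=8, rhs=-8; c'=3/8, d'=-1
back: M1=-1
M: M0=0, M1=-1, M2=0
seg 0: a=-2, c=M0/2=0, d=(M1−M0)/(6·1)=-1/6, b=Δ0−h0·(2M0+M1)/6=13/6
seg 1: a=0, c=M1/2=-1/2, d=(M2−M1)/(6·3)=1/18, b=Δ1−h1·(2M1+M2)/6=5/3
t_q=1/2 → seg 0, τ=1/2; S=-2+13/6·τ+0·τ²+-1/6·τ³=-15/16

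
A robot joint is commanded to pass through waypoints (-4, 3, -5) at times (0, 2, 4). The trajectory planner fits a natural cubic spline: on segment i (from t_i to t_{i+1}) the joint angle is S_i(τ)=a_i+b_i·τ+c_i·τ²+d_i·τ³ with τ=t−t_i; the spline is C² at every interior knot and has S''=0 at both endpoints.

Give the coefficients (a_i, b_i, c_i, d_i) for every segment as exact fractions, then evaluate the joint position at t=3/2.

Δ: Δ0=7/2, Δ1=-4
row 1: diag=8, rhs=-45; c'=1/4, d'=-45/8
back: M1=-45/8
M: M0=0, M1=-45/8, M2=0
seg 0: a=-4, c=M0/2=0, d=(M1−M0)/(6·2)=-15/32, b=Δ0−h0·(2M0+M1)/6=43/8
seg 1: a=3, c=M1/2=-45/16, d=(M2−M1)/(6·2)=15/32, b=Δ1−h1·(2M1+M2)/6=-1/4
t_q=3/2 → seg 0, τ=3/2; S=-4+43/8·τ+0·τ²+-15/32·τ³=635/256

  seg 0: a=-4 b=43/8 c=0 d=-15/32
  seg 1: a=3 b=-1/4 c=-45/16 d=15/32
S(3/2) = 635/256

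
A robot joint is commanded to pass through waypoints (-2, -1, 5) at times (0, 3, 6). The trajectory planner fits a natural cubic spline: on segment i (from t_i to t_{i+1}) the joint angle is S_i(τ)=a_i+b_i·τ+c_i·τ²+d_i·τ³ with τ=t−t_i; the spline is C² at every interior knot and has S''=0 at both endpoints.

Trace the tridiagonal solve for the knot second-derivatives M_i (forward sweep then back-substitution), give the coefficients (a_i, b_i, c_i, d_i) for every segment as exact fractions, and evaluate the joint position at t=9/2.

Δ: Δ0=1/3, Δ1=2
row 1: diag=12, rhs=10; c'=1/4, d'=5/6
back: M1=5/6
M: M0=0, M1=5/6, M2=0
seg 0: a=-2, c=M0/2=0, d=(M1−M0)/(6·3)=5/108, b=Δ0−h0·(2M0+M1)/6=-1/12
seg 1: a=-1, c=M1/2=5/12, d=(M2−M1)/(6·3)=-5/108, b=Δ1−h1·(2M1+M2)/6=7/6
t_q=9/2 → seg 1, τ=3/2; S=-1+7/6·τ+5/12·τ²+-5/108·τ³=49/32

  seg 0: a=-2 b=-1/12 c=0 d=5/108
  seg 1: a=-1 b=7/6 c=5/12 d=-5/108
S(9/2) = 49/32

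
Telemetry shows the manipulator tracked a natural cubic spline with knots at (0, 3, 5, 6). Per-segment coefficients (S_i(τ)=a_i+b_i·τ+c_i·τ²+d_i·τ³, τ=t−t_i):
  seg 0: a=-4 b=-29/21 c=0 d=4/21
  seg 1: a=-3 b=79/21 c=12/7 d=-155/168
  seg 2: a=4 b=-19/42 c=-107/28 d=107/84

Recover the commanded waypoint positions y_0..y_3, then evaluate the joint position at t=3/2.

y_0 = S_0(0) = a_0 = -4
y_1 = S_1(0) = a_1 = -3
y_2 = S_2(0) = a_2 = 4
y_3 = S_2(1) = 1
t_q=3/2 is in segment 0 (τ=3/2); S_0(τ)=-38/7

y_0=-4 y_1=-3 y_2=4 y_3=1
S(3/2) = -38/7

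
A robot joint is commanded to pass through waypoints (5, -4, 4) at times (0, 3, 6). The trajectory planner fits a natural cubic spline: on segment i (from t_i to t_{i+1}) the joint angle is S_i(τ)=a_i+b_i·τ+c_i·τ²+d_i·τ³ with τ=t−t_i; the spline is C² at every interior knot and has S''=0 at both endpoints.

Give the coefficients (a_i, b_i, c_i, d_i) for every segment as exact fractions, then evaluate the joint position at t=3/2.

Δ: Δ0=-3, Δ1=8/3
row 1: diag=12, rhs=34; c'=1/4, d'=17/6
back: M1=17/6
M: M0=0, M1=17/6, M2=0
seg 0: a=5, c=M0/2=0, d=(M1−M0)/(6·3)=17/108, b=Δ0−h0·(2M0+M1)/6=-53/12
seg 1: a=-4, c=M1/2=17/12, d=(M2−M1)/(6·3)=-17/108, b=Δ1−h1·(2M1+M2)/6=-1/6
t_q=3/2 → seg 0, τ=3/2; S=5+-53/12·τ+0·τ²+17/108·τ³=-35/32

  seg 0: a=5 b=-53/12 c=0 d=17/108
  seg 1: a=-4 b=-1/6 c=17/12 d=-17/108
S(3/2) = -35/32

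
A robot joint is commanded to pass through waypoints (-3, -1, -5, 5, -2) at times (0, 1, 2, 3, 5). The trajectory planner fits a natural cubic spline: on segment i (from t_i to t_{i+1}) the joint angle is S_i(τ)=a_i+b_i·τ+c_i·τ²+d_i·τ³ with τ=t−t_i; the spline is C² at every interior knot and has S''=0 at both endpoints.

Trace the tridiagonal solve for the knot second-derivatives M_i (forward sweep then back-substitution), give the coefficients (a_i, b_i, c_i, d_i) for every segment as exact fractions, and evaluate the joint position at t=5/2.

Δ: Δ0=2, Δ1=-4, Δ2=10, Δ3=-7/2
row 1: diag=4, rhs=-36; c'=1/4, d'=-9
row 2: denom=4−1·1/4=15/4; d'=(84−1·-9)/(15/4)=124/5
row 3: denom=6−1·4/15=86/15; d'=(-81−1·124/5)/(86/15)=-1587/86
back: M3=-1587/86
back: M2=124/5−4/15·-1587/86=1278/43
back: M1=-9−1/4·1278/43=-1413/86
M: M0=0, M1=-1413/86, M2=1278/43, M3=-1587/86, M4=0
seg 0: a=-3, c=M0/2=0, d=(M1−M0)/(6·1)=-471/172, b=Δ0−h0·(2M0+M1)/6=815/172
seg 1: a=-1, c=M1/2=-1413/172, d=(M2−M1)/(6·1)=1323/172, b=Δ1−h1·(2M1+M2)/6=-299/86
seg 2: a=-5, c=M2/2=639/43, d=(M3−M2)/(6·1)=-1381/172, b=Δ2−h2·(2M2+M3)/6=545/172
seg 3: a=5, c=M3/2=-1587/172, d=(M4−M3)/(6·2)=529/344, b=Δ3−h3·(2M3+M4)/6=757/86
t_q=5/2 → seg 2, τ=1/2; S=-5+545/172·τ+639/43·τ²+-1381/172·τ³=-969/1376

  seg 0: a=-3 b=815/172 c=0 d=-471/172
  seg 1: a=-1 b=-299/86 c=-1413/172 d=1323/172
  seg 2: a=-5 b=545/172 c=639/43 d=-1381/172
  seg 3: a=5 b=757/86 c=-1587/172 d=529/344
S(5/2) = -969/1376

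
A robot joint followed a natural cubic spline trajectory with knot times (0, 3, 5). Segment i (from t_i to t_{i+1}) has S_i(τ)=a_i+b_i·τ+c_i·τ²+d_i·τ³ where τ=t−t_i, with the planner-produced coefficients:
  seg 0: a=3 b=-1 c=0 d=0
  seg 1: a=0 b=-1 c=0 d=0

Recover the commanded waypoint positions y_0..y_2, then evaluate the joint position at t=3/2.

y_0=3 y_1=0 y_2=-2
S(3/2) = 3/2

y_0 = S_0(0) = a_0 = 3
y_1 = S_1(0) = a_1 = 0
y_2 = S_1(2) = -2
t_q=3/2 is in segment 0 (τ=3/2); S_0(τ)=3/2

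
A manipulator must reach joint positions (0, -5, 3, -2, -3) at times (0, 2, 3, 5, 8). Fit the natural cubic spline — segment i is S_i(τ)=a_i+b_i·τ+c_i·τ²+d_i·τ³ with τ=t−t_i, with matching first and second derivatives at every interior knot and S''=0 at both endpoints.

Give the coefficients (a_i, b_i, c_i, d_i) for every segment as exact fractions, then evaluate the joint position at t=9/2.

Δ: Δ0=-5/2, Δ1=8, Δ2=-5/2, Δ3=-1/3
row 1: diag=6, rhs=63; c'=1/6, d'=21/2
row 2: denom=6−1·1/6=35/6; d'=(-63−1·21/2)/(35/6)=-63/5
row 3: denom=10−2·12/35=326/35; d'=(13−2·-63/5)/(326/35)=1337/326
back: M3=1337/326
back: M2=-63/5−12/35·1337/326=-2283/163
back: M1=21/2−1/6·-2283/163=2092/163
M: M0=0, M1=2092/163, M2=-2283/163, M3=1337/326, M4=0
seg 0: a=0, c=M0/2=0, d=(M1−M0)/(6·2)=523/489, b=Δ0−h0·(2M0+M1)/6=-6629/978
seg 1: a=-5, c=M1/2=1046/163, d=(M2−M1)/(6·1)=-4375/978, b=Δ1−h1·(2M1+M2)/6=5923/978
seg 2: a=3, c=M2/2=-2283/326, d=(M3−M2)/(6·2)=5903/3912, b=Δ2−h2·(2M2+M3)/6=2675/489
seg 3: a=-2, c=M3/2=1337/652, d=(M4−M3)/(6·3)=-1337/5868, b=Δ3−h3·(2M3+M4)/6=-4337/978
t_q=9/2 → seg 2, τ=3/2; S=3+2675/489·τ+-2283/326·τ²+5903/3912·τ³=5647/10432

  seg 0: a=0 b=-6629/978 c=0 d=523/489
  seg 1: a=-5 b=5923/978 c=1046/163 d=-4375/978
  seg 2: a=3 b=2675/489 c=-2283/326 d=5903/3912
  seg 3: a=-2 b=-4337/978 c=1337/652 d=-1337/5868
S(9/2) = 5647/10432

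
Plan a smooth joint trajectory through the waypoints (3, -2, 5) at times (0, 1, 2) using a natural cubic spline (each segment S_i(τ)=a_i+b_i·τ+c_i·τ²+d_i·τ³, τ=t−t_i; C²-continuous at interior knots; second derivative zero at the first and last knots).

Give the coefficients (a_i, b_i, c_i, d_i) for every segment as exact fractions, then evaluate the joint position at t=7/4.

  seg 0: a=3 b=-8 c=0 d=3
  seg 1: a=-2 b=1 c=9 d=-3
S(7/4) = 163/64

Δ: Δ0=-5, Δ1=7
row 1: diag=4, rhs=72; c'=1/4, d'=18
back: M1=18
M: M0=0, M1=18, M2=0
seg 0: a=3, c=M0/2=0, d=(M1−M0)/(6·1)=3, b=Δ0−h0·(2M0+M1)/6=-8
seg 1: a=-2, c=M1/2=9, d=(M2−M1)/(6·1)=-3, b=Δ1−h1·(2M1+M2)/6=1
t_q=7/4 → seg 1, τ=3/4; S=-2+1·τ+9·τ²+-3·τ³=163/64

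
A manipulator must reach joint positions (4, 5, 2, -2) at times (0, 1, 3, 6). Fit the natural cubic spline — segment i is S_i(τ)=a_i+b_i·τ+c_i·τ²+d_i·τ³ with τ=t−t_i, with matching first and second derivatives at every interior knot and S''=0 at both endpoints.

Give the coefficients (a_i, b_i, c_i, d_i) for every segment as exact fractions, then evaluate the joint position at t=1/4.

Δ: Δ0=1, Δ1=-3/2, Δ2=-4/3
row 1: diag=6, rhs=-15; c'=1/3, d'=-5/2
row 2: denom=10−2·1/3=28/3; d'=(1−2·-5/2)/(28/3)=9/14
back: M2=9/14
back: M1=-5/2−1/3·9/14=-19/7
M: M0=0, M1=-19/7, M2=9/14, M3=0
seg 0: a=4, c=M0/2=0, d=(M1−M0)/(6·1)=-19/42, b=Δ0−h0·(2M0+M1)/6=61/42
seg 1: a=5, c=M1/2=-19/14, d=(M2−M1)/(6·2)=47/168, b=Δ1−h1·(2M1+M2)/6=2/21
seg 2: a=2, c=M2/2=9/28, d=(M3−M2)/(6·3)=-1/28, b=Δ2−h2·(2M2+M3)/6=-83/42
t_q=1/4 → seg 0, τ=1/4; S=4+61/42·τ+0·τ²+-19/42·τ³=3903/896

  seg 0: a=4 b=61/42 c=0 d=-19/42
  seg 1: a=5 b=2/21 c=-19/14 d=47/168
  seg 2: a=2 b=-83/42 c=9/28 d=-1/28
S(1/4) = 3903/896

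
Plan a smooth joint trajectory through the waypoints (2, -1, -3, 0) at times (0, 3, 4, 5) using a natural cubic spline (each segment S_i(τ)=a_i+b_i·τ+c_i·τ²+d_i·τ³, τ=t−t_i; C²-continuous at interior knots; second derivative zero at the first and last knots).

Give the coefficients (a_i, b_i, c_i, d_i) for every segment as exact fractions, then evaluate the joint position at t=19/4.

  seg 0: a=2 b=-4/31 c=0 d=-3/31
  seg 1: a=-1 b=-85/31 c=-27/31 d=50/31
  seg 2: a=-3 b=11/31 c=123/31 d=-41/31
S(19/4) = -2103/1984

Δ: Δ0=-1, Δ1=-2, Δ2=3
row 1: diag=8, rhs=-6; c'=1/8, d'=-3/4
row 2: denom=4−1·1/8=31/8; d'=(30−1·-3/4)/(31/8)=246/31
back: M2=246/31
back: M1=-3/4−1/8·246/31=-54/31
M: M0=0, M1=-54/31, M2=246/31, M3=0
seg 0: a=2, c=M0/2=0, d=(M1−M0)/(6·3)=-3/31, b=Δ0−h0·(2M0+M1)/6=-4/31
seg 1: a=-1, c=M1/2=-27/31, d=(M2−M1)/(6·1)=50/31, b=Δ1−h1·(2M1+M2)/6=-85/31
seg 2: a=-3, c=M2/2=123/31, d=(M3−M2)/(6·1)=-41/31, b=Δ2−h2·(2M2+M3)/6=11/31
t_q=19/4 → seg 2, τ=3/4; S=-3+11/31·τ+123/31·τ²+-41/31·τ³=-2103/1984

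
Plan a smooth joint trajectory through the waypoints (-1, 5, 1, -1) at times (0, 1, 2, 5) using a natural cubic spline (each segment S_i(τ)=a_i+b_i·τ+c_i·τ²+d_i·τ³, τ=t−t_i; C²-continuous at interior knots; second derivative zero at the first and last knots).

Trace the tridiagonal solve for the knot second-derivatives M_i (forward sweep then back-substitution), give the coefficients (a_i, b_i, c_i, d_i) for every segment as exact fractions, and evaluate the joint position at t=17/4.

  seg 0: a=-1 b=808/93 c=0 d=-250/93
  seg 1: a=5 b=58/93 c=-250/31 d=320/93
  seg 2: a=1 b=-482/93 c=70/31 d=-70/279
S(17/4) = -2071/992

Δ: Δ0=6, Δ1=-4, Δ2=-2/3
row 1: diag=4, rhs=-60; c'=1/4, d'=-15
row 2: denom=8−1·1/4=31/4; d'=(20−1·-15)/(31/4)=140/31
back: M2=140/31
back: M1=-15−1/4·140/31=-500/31
M: M0=0, M1=-500/31, M2=140/31, M3=0
seg 0: a=-1, c=M0/2=0, d=(M1−M0)/(6·1)=-250/93, b=Δ0−h0·(2M0+M1)/6=808/93
seg 1: a=5, c=M1/2=-250/31, d=(M2−M1)/(6·1)=320/93, b=Δ1−h1·(2M1+M2)/6=58/93
seg 2: a=1, c=M2/2=70/31, d=(M3−M2)/(6·3)=-70/279, b=Δ2−h2·(2M2+M3)/6=-482/93
t_q=17/4 → seg 2, τ=9/4; S=1+-482/93·τ+70/31·τ²+-70/279·τ³=-2071/992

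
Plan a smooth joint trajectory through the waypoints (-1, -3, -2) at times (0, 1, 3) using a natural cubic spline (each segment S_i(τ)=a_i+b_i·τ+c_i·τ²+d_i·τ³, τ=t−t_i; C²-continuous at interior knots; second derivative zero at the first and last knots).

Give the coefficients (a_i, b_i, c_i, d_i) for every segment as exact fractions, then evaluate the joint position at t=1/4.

  seg 0: a=-1 b=-29/12 c=0 d=5/12
  seg 1: a=-3 b=-7/6 c=5/4 d=-5/24
S(1/4) = -409/256

Δ: Δ0=-2, Δ1=1/2
row 1: diag=6, rhs=15; c'=1/3, d'=5/2
back: M1=5/2
M: M0=0, M1=5/2, M2=0
seg 0: a=-1, c=M0/2=0, d=(M1−M0)/(6·1)=5/12, b=Δ0−h0·(2M0+M1)/6=-29/12
seg 1: a=-3, c=M1/2=5/4, d=(M2−M1)/(6·2)=-5/24, b=Δ1−h1·(2M1+M2)/6=-7/6
t_q=1/4 → seg 0, τ=1/4; S=-1+-29/12·τ+0·τ²+5/12·τ³=-409/256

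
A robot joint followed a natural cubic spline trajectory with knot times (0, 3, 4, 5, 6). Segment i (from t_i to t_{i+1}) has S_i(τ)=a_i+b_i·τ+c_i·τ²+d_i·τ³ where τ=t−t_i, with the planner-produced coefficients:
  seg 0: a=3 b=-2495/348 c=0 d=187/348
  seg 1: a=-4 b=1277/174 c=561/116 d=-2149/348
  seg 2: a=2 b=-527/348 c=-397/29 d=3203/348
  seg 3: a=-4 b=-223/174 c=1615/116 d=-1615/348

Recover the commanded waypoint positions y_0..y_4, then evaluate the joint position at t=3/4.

y_0=3 y_1=-4 y_2=2 y_3=-4 y_4=4
S(3/4) = -15965/7424

y_0 = S_0(0) = a_0 = 3
y_1 = S_1(0) = a_1 = -4
y_2 = S_2(0) = a_2 = 2
y_3 = S_3(0) = a_3 = -4
y_4 = S_3(1) = 4
t_q=3/4 is in segment 0 (τ=3/4); S_0(τ)=-15965/7424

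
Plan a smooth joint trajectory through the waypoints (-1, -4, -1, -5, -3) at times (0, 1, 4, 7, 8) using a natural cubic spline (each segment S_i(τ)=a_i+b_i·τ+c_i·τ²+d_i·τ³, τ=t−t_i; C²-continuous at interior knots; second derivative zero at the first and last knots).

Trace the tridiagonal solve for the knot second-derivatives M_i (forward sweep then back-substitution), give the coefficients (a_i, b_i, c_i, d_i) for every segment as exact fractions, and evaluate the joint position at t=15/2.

  seg 0: a=-1 b=-1153/312 c=0 d=217/312
  seg 1: a=-4 b=-251/156 c=217/104 d=-1139/2808
  seg 2: a=-1 b=-1/24 c=-61/39 d=1061/2808
  seg 3: a=-5 b=121/156 c=191/104 d=-191/312
S(15/2) = -3519/832

Δ: Δ0=-3, Δ1=1, Δ2=-4/3, Δ3=2
row 1: diag=8, rhs=24; c'=3/8, d'=3
row 2: denom=12−3·3/8=87/8; d'=(-14−3·3)/(87/8)=-184/87
row 3: denom=8−3·8/29=208/29; d'=(20−3·-184/87)/(208/29)=191/52
back: M3=191/52
back: M2=-184/87−8/29·191/52=-122/39
back: M1=3−3/8·-122/39=217/52
M: M0=0, M1=217/52, M2=-122/39, M3=191/52, M4=0
seg 0: a=-1, c=M0/2=0, d=(M1−M0)/(6·1)=217/312, b=Δ0−h0·(2M0+M1)/6=-1153/312
seg 1: a=-4, c=M1/2=217/104, d=(M2−M1)/(6·3)=-1139/2808, b=Δ1−h1·(2M1+M2)/6=-251/156
seg 2: a=-1, c=M2/2=-61/39, d=(M3−M2)/(6·3)=1061/2808, b=Δ2−h2·(2M2+M3)/6=-1/24
seg 3: a=-5, c=M3/2=191/104, d=(M4−M3)/(6·1)=-191/312, b=Δ3−h3·(2M3+M4)/6=121/156
t_q=15/2 → seg 3, τ=1/2; S=-5+121/156·τ+191/104·τ²+-191/312·τ³=-3519/832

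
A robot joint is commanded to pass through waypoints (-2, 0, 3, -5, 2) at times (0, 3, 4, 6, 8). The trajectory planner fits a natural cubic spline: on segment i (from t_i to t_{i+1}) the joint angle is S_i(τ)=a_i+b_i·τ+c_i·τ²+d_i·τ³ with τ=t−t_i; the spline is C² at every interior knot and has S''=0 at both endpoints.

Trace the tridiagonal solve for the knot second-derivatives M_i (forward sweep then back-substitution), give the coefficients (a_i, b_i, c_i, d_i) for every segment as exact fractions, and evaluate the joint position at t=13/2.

  seg 0: a=-2 b=-875/1032 c=0 d=521/3096
  seg 1: a=0 b=1907/516 c=521/344 d=-2281/1032
  seg 2: a=3 b=97/1032 c=-220/43 d=6335/4128
  seg 3: a=-5 b=-1009/516 c=2815/688 d=-2815/4128
S(13/2) = -55481/11008

Δ: Δ0=2/3, Δ1=3, Δ2=-4, Δ3=7/2
row 1: diag=8, rhs=14; c'=1/8, d'=7/4
row 2: denom=6−1·1/8=47/8; d'=(-42−1·7/4)/(47/8)=-350/47
row 3: denom=8−2·16/47=344/47; d'=(45−2·-350/47)/(344/47)=2815/344
back: M3=2815/344
back: M2=-350/47−16/47·2815/344=-440/43
back: M1=7/4−1/8·-440/43=521/172
M: M0=0, M1=521/172, M2=-440/43, M3=2815/344, M4=0
seg 0: a=-2, c=M0/2=0, d=(M1−M0)/(6·3)=521/3096, b=Δ0−h0·(2M0+M1)/6=-875/1032
seg 1: a=0, c=M1/2=521/344, d=(M2−M1)/(6·1)=-2281/1032, b=Δ1−h1·(2M1+M2)/6=1907/516
seg 2: a=3, c=M2/2=-220/43, d=(M3−M2)/(6·2)=6335/4128, b=Δ2−h2·(2M2+M3)/6=97/1032
seg 3: a=-5, c=M3/2=2815/688, d=(M4−M3)/(6·2)=-2815/4128, b=Δ3−h3·(2M3+M4)/6=-1009/516
t_q=13/2 → seg 3, τ=1/2; S=-5+-1009/516·τ+2815/688·τ²+-2815/4128·τ³=-55481/11008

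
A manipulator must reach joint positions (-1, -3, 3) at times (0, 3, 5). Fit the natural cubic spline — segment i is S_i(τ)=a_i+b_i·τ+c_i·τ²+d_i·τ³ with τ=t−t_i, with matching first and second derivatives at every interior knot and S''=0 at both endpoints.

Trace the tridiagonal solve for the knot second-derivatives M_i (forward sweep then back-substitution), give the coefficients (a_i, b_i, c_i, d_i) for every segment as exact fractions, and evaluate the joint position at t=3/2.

Δ: Δ0=-2/3, Δ1=3
row 1: diag=10, rhs=22; c'=1/5, d'=11/5
back: M1=11/5
M: M0=0, M1=11/5, M2=0
seg 0: a=-1, c=M0/2=0, d=(M1−M0)/(6·3)=11/90, b=Δ0−h0·(2M0+M1)/6=-53/30
seg 1: a=-3, c=M1/2=11/10, d=(M2−M1)/(6·2)=-11/60, b=Δ1−h1·(2M1+M2)/6=23/15
t_q=3/2 → seg 0, τ=3/2; S=-1+-53/30·τ+0·τ²+11/90·τ³=-259/80

  seg 0: a=-1 b=-53/30 c=0 d=11/90
  seg 1: a=-3 b=23/15 c=11/10 d=-11/60
S(3/2) = -259/80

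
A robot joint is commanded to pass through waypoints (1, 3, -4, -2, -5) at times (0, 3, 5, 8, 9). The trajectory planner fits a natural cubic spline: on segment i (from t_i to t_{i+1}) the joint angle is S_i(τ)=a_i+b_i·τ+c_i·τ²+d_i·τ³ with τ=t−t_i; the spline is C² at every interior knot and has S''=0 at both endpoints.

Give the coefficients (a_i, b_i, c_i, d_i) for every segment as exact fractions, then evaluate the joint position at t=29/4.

  seg 0: a=1 b=3211/1356 c=0 d=-769/4068
  seg 1: a=3 b=-1855/678 c=-769/452 d=1789/2712
  seg 2: a=-4 b=-551/339 c=255/113 d=-506/1017
  seg 3: a=-2 b=-515/339 c=-251/113 d=251/339
S(29/4) = -6871/3616

Δ: Δ0=2/3, Δ1=-7/2, Δ2=2/3, Δ3=-3
row 1: diag=10, rhs=-25; c'=1/5, d'=-5/2
row 2: denom=10−2·1/5=48/5; d'=(25−2·-5/2)/(48/5)=25/8
row 3: denom=8−3·5/16=113/16; d'=(-22−3·25/8)/(113/16)=-502/113
back: M3=-502/113
back: M2=25/8−5/16·-502/113=510/113
back: M1=-5/2−1/5·510/113=-769/226
M: M0=0, M1=-769/226, M2=510/113, M3=-502/113, M4=0
seg 0: a=1, c=M0/2=0, d=(M1−M0)/(6·3)=-769/4068, b=Δ0−h0·(2M0+M1)/6=3211/1356
seg 1: a=3, c=M1/2=-769/452, d=(M2−M1)/(6·2)=1789/2712, b=Δ1−h1·(2M1+M2)/6=-1855/678
seg 2: a=-4, c=M2/2=255/113, d=(M3−M2)/(6·3)=-506/1017, b=Δ2−h2·(2M2+M3)/6=-551/339
seg 3: a=-2, c=M3/2=-251/113, d=(M4−M3)/(6·1)=251/339, b=Δ3−h3·(2M3+M4)/6=-515/339
t_q=29/4 → seg 2, τ=9/4; S=-4+-551/339·τ+255/113·τ²+-506/1017·τ³=-6871/3616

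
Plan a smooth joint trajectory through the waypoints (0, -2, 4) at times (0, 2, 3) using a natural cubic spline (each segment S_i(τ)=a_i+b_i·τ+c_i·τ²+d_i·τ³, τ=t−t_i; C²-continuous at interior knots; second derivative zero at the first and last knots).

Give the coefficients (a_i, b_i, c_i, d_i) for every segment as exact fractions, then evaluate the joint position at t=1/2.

  seg 0: a=0 b=-10/3 c=0 d=7/12
  seg 1: a=-2 b=11/3 c=7/2 d=-7/6
S(1/2) = -51/32

Δ: Δ0=-1, Δ1=6
row 1: diag=6, rhs=42; c'=1/6, d'=7
back: M1=7
M: M0=0, M1=7, M2=0
seg 0: a=0, c=M0/2=0, d=(M1−M0)/(6·2)=7/12, b=Δ0−h0·(2M0+M1)/6=-10/3
seg 1: a=-2, c=M1/2=7/2, d=(M2−M1)/(6·1)=-7/6, b=Δ1−h1·(2M1+M2)/6=11/3
t_q=1/2 → seg 0, τ=1/2; S=0+-10/3·τ+0·τ²+7/12·τ³=-51/32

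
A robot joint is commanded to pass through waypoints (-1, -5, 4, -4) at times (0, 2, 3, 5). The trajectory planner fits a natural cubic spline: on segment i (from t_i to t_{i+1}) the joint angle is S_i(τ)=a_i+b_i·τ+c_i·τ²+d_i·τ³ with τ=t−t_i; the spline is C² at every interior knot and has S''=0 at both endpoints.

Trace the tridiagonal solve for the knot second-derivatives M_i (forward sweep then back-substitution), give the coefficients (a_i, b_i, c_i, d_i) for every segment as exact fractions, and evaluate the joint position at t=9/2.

Δ: Δ0=-2, Δ1=9, Δ2=-4
row 1: diag=6, rhs=66; c'=1/6, d'=11
row 2: denom=6−1·1/6=35/6; d'=(-78−1·11)/(35/6)=-534/35
back: M2=-534/35
back: M1=11−1/6·-534/35=474/35
M: M0=0, M1=474/35, M2=-534/35, M3=0
seg 0: a=-1, c=M0/2=0, d=(M1−M0)/(6·2)=79/70, b=Δ0−h0·(2M0+M1)/6=-228/35
seg 1: a=-5, c=M1/2=237/35, d=(M2−M1)/(6·1)=-24/5, b=Δ1−h1·(2M1+M2)/6=246/35
seg 2: a=4, c=M2/2=-267/35, d=(M3−M2)/(6·2)=89/70, b=Δ2−h2·(2M2+M3)/6=216/35
t_q=9/2 → seg 2, τ=3/2; S=4+216/35·τ+-267/35·τ²+89/70·τ³=43/112

  seg 0: a=-1 b=-228/35 c=0 d=79/70
  seg 1: a=-5 b=246/35 c=237/35 d=-24/5
  seg 2: a=4 b=216/35 c=-267/35 d=89/70
S(9/2) = 43/112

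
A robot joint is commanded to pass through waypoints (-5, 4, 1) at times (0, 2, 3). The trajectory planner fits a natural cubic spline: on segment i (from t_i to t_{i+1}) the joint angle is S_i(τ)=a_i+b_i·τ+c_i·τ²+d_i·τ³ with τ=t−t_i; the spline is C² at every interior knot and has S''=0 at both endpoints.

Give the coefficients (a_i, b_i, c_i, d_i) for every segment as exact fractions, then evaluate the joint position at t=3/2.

Δ: Δ0=9/2, Δ1=-3
row 1: diag=6, rhs=-45; c'=1/6, d'=-15/2
back: M1=-15/2
M: M0=0, M1=-15/2, M2=0
seg 0: a=-5, c=M0/2=0, d=(M1−M0)/(6·2)=-5/8, b=Δ0−h0·(2M0+M1)/6=7
seg 1: a=4, c=M1/2=-15/4, d=(M2−M1)/(6·1)=5/4, b=Δ1−h1·(2M1+M2)/6=-1/2
t_q=3/2 → seg 0, τ=3/2; S=-5+7·τ+0·τ²+-5/8·τ³=217/64

  seg 0: a=-5 b=7 c=0 d=-5/8
  seg 1: a=4 b=-1/2 c=-15/4 d=5/4
S(3/2) = 217/64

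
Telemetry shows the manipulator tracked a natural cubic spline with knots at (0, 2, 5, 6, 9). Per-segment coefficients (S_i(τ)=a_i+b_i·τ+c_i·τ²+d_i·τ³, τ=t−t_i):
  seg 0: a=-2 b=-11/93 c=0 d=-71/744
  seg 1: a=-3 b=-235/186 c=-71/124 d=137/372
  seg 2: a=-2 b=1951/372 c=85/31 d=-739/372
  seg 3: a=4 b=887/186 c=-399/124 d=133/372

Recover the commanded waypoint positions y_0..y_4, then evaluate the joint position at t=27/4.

y_0 = S_0(0) = a_0 = -2
y_1 = S_1(0) = a_1 = -3
y_2 = S_2(0) = a_2 = -2
y_3 = S_3(0) = a_3 = 4
y_4 = S_3(3) = -1
t_q=27/4 is in segment 3 (τ=3/4); S_3(τ)=46961/7936

y_0=-2 y_1=-3 y_2=-2 y_3=4 y_4=-1
S(27/4) = 46961/7936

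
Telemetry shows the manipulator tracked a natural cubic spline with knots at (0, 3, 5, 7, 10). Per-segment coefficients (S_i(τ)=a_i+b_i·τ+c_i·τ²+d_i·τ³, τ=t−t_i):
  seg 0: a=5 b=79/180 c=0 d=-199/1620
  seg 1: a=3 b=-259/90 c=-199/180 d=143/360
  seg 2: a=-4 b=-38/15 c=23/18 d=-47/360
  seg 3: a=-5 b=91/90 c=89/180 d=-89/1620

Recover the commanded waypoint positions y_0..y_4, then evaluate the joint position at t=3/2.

y_0=5 y_1=3 y_2=-4 y_3=-5 y_4=1
S(3/2) = 839/160

y_0 = S_0(0) = a_0 = 5
y_1 = S_1(0) = a_1 = 3
y_2 = S_2(0) = a_2 = -4
y_3 = S_3(0) = a_3 = -5
y_4 = S_3(3) = 1
t_q=3/2 is in segment 0 (τ=3/2); S_0(τ)=839/160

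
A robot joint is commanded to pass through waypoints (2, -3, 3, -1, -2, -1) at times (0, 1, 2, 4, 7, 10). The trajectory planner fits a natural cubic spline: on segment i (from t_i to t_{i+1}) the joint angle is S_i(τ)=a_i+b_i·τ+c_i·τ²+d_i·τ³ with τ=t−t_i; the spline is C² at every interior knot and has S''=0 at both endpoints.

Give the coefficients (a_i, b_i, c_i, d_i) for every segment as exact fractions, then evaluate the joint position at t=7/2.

  seg 0: a=2 b=-6509/787 c=0 d=2574/787
  seg 1: a=-3 b=1213/787 c=7722/787 d=-4213/787
  seg 2: a=3 b=4018/787 c=-4917/787 d=2121/1574
  seg 3: a=-1 b=-2924/787 c=1446/787 d=-5029/21249
  seg 4: a=-2 b=723/787 c=-691/2361 d=691/21249
S(7/2) = 14463/12592

Δ: Δ0=-5, Δ1=6, Δ2=-2, Δ3=-1/3, Δ4=1/3
row 1: diag=4, rhs=66; c'=1/4, d'=33/2
row 2: denom=6−1·1/4=23/4; d'=(-48−1·33/2)/(23/4)=-258/23
row 3: denom=10−2·8/23=214/23; d'=(10−2·-258/23)/(214/23)=373/107
row 4: denom=12−3·69/214=2361/214; d'=(4−3·373/107)/(2361/214)=-1382/2361
back: M4=-1382/2361
back: M3=373/107−69/214·-1382/2361=2892/787
back: M2=-258/23−8/23·2892/787=-9834/787
back: M1=33/2−1/4·-9834/787=15444/787
M: M0=0, M1=15444/787, M2=-9834/787, M3=2892/787, M4=-1382/2361, M5=0
seg 0: a=2, c=M0/2=0, d=(M1−M0)/(6·1)=2574/787, b=Δ0−h0·(2M0+M1)/6=-6509/787
seg 1: a=-3, c=M1/2=7722/787, d=(M2−M1)/(6·1)=-4213/787, b=Δ1−h1·(2M1+M2)/6=1213/787
seg 2: a=3, c=M2/2=-4917/787, d=(M3−M2)/(6·2)=2121/1574, b=Δ2−h2·(2M2+M3)/6=4018/787
seg 3: a=-1, c=M3/2=1446/787, d=(M4−M3)/(6·3)=-5029/21249, b=Δ3−h3·(2M3+M4)/6=-2924/787
seg 4: a=-2, c=M4/2=-691/2361, d=(M5−M4)/(6·3)=691/21249, b=Δ4−h4·(2M4+M5)/6=723/787
t_q=7/2 → seg 2, τ=3/2; S=3+4018/787·τ+-4917/787·τ²+2121/1574·τ³=14463/12592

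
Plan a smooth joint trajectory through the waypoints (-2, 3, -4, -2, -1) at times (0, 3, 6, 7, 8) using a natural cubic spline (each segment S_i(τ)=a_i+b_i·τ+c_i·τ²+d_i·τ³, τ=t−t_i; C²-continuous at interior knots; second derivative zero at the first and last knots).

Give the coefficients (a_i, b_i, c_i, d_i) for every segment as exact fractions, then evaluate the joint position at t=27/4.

Δ: Δ0=5/3, Δ1=-7/3, Δ2=2, Δ3=1
row 1: diag=12, rhs=-24; c'=1/4, d'=-2
row 2: denom=8−3·1/4=29/4; d'=(26−3·-2)/(29/4)=128/29
row 3: denom=4−1·4/29=112/29; d'=(-6−1·128/29)/(112/29)=-151/56
back: M3=-151/56
back: M2=128/29−4/29·-151/56=67/14
back: M1=-2−1/4·67/14=-179/56
M: M0=0, M1=-179/56, M2=67/14, M3=-151/56, M4=0
seg 0: a=-2, c=M0/2=0, d=(M1−M0)/(6·3)=-179/1008, b=Δ0−h0·(2M0+M1)/6=1097/336
seg 1: a=3, c=M1/2=-179/112, d=(M2−M1)/(6·3)=149/336, b=Δ1−h1·(2M1+M2)/6=-257/168
seg 2: a=-4, c=M2/2=67/28, d=(M3−M2)/(6·1)=-419/336, b=Δ2−h2·(2M2+M3)/6=41/48
seg 3: a=-2, c=M3/2=-151/112, d=(M4−M3)/(6·1)=151/336, b=Δ3−h3·(2M3+M4)/6=319/168
t_q=27/4 → seg 2, τ=3/4; S=-4+41/48·τ+67/28·τ²+-419/336·τ³=-18203/7168

  seg 0: a=-2 b=1097/336 c=0 d=-179/1008
  seg 1: a=3 b=-257/168 c=-179/112 d=149/336
  seg 2: a=-4 b=41/48 c=67/28 d=-419/336
  seg 3: a=-2 b=319/168 c=-151/112 d=151/336
S(27/4) = -18203/7168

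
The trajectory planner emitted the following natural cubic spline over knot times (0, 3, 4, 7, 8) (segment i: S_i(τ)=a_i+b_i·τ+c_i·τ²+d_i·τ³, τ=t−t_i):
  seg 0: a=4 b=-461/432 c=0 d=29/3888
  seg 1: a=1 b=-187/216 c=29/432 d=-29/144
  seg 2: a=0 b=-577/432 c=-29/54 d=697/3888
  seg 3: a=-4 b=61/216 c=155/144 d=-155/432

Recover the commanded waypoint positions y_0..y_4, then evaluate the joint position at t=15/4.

y_0 = S_0(0) = a_0 = 4
y_1 = S_1(0) = a_1 = 1
y_2 = S_2(0) = a_2 = 0
y_3 = S_3(0) = a_3 = -4
y_4 = S_3(1) = -3
t_q=15/4 is in segment 1 (τ=3/4); S_1(τ)=2797/9216

y_0=4 y_1=1 y_2=0 y_3=-4 y_4=-3
S(15/4) = 2797/9216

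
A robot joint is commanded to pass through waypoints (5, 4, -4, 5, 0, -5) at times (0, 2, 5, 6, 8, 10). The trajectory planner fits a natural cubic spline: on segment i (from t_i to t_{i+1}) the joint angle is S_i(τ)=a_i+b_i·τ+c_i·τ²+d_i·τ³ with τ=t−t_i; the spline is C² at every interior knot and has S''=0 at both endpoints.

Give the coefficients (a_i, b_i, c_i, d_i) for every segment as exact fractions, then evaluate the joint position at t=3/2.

Δ: Δ0=-1/2, Δ1=-8/3, Δ2=9, Δ3=-5/2, Δ4=-5/2
row 1: diag=10, rhs=-13; c'=3/10, d'=-13/10
row 2: denom=8−3·3/10=71/10; d'=(70−3·-13/10)/(71/10)=739/71
row 3: denom=6−1·10/71=416/71; d'=(-69−1·739/71)/(416/71)=-2819/208
row 4: denom=8−2·71/208=761/104; d'=(0−2·-2819/208)/(761/104)=2819/761
back: M4=2819/761
back: M3=-2819/208−71/208·2819/761=-11276/761
back: M2=739/71−10/71·-11276/761=9509/761
back: M1=-13/10−3/10·9509/761=-3842/761
M: M0=0, M1=-3842/761, M2=9509/761, M3=-11276/761, M4=2819/761, M5=0
seg 0: a=5, c=M0/2=0, d=(M1−M0)/(6·2)=-1921/4566, b=Δ0−h0·(2M0+M1)/6=5401/4566
seg 1: a=4, c=M1/2=-1921/761, d=(M2−M1)/(6·3)=13351/13698, b=Δ1−h1·(2M1+M2)/6=-17651/4566
seg 2: a=-4, c=M2/2=9509/1522, d=(M3−M2)/(6·1)=-20785/4566, b=Δ2−h2·(2M2+M3)/6=16676/2283
seg 3: a=5, c=M3/2=-5638/761, d=(M4−M3)/(6·2)=14095/9132, b=Δ3−h3·(2M3+M4)/6=28051/4566
seg 4: a=0, c=M4/2=2819/1522, d=(M5−M4)/(6·2)=-2819/9132, b=Δ4−h4·(2M4+M5)/6=-22691/4566
t_q=3/2 → seg 0, τ=3/2; S=5+5401/4566·τ+0·τ²+-1921/4566·τ³=65195/12176

  seg 0: a=5 b=5401/4566 c=0 d=-1921/4566
  seg 1: a=4 b=-17651/4566 c=-1921/761 d=13351/13698
  seg 2: a=-4 b=16676/2283 c=9509/1522 d=-20785/4566
  seg 3: a=5 b=28051/4566 c=-5638/761 d=14095/9132
  seg 4: a=0 b=-22691/4566 c=2819/1522 d=-2819/9132
S(3/2) = 65195/12176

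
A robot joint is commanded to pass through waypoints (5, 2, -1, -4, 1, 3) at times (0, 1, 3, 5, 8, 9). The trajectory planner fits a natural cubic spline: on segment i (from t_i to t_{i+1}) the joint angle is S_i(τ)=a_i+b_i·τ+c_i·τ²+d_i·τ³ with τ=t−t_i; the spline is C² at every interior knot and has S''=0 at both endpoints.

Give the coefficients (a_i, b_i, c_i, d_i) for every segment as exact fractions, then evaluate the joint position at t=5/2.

Δ: Δ0=-3, Δ1=-3/2, Δ2=-3/2, Δ3=5/3, Δ4=2
row 1: diag=6, rhs=9; c'=1/3, d'=3/2
row 2: denom=8−2·1/3=22/3; d'=(0−2·3/2)/(22/3)=-9/22
row 3: denom=10−2·3/11=104/11; d'=(19−2·-9/22)/(104/11)=109/52
row 4: denom=8−3·33/104=733/104; d'=(2−3·109/52)/(733/104)=-446/733
back: M4=-446/733
back: M3=109/52−33/104·-446/733=1678/733
back: M2=-9/22−3/11·1678/733=-1515/1466
back: M1=3/2−1/3·-1515/1466=1352/733
M: M0=0, M1=1352/733, M2=-1515/1466, M3=1678/733, M4=-446/733, M5=0
seg 0: a=5, c=M0/2=0, d=(M1−M0)/(6·1)=676/2199, b=Δ0−h0·(2M0+M1)/6=-7273/2199
seg 1: a=2, c=M1/2=676/733, d=(M2−M1)/(6·2)=-4219/17592, b=Δ1−h1·(2M1+M2)/6=-5245/2199
seg 2: a=-1, c=M2/2=-1515/2932, d=(M3−M2)/(6·2)=4871/17592, b=Δ2−h2·(2M2+M3)/6=-6923/4398
seg 3: a=-4, c=M3/2=839/733, d=(M4−M3)/(6·3)=-118/733, b=Δ3−h3·(2M3+M4)/6=-700/2199
seg 4: a=1, c=M4/2=-223/733, d=(M5−M4)/(6·1)=223/2199, b=Δ4−h4·(2M4+M5)/6=4844/2199
t_q=5/2 → seg 1, τ=3/2; S=2+-5245/2199·τ+676/733·τ²+-4219/17592·τ³=-14643/46912

  seg 0: a=5 b=-7273/2199 c=0 d=676/2199
  seg 1: a=2 b=-5245/2199 c=676/733 d=-4219/17592
  seg 2: a=-1 b=-6923/4398 c=-1515/2932 d=4871/17592
  seg 3: a=-4 b=-700/2199 c=839/733 d=-118/733
  seg 4: a=1 b=4844/2199 c=-223/733 d=223/2199
S(5/2) = -14643/46912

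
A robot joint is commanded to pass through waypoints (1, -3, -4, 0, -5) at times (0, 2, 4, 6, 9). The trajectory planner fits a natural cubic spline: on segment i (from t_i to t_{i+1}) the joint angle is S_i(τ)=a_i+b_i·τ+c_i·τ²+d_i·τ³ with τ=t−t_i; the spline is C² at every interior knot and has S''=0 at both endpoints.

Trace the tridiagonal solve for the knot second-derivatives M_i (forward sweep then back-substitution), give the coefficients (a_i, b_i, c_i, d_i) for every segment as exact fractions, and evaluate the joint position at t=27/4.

  seg 0: a=1 b=-463/213 c=0 d=37/852
  seg 1: a=-3 b=-352/213 c=37/142 d=269/1704
  seg 2: a=-4 b=547/426 c=343/284 d=-181/426
  seg 3: a=0 b=433/426 c=-381/284 d=127/852
S(27/4) = 1283/18176

Δ: Δ0=-2, Δ1=-1/2, Δ2=2, Δ3=-5/3
row 1: diag=8, rhs=9; c'=1/4, d'=9/8
row 2: denom=8−2·1/4=15/2; d'=(15−2·9/8)/(15/2)=17/10
row 3: denom=10−2·4/15=142/15; d'=(-22−2·17/10)/(142/15)=-381/142
back: M3=-381/142
back: M2=17/10−4/15·-381/142=343/142
back: M1=9/8−1/4·343/142=37/71
M: M0=0, M1=37/71, M2=343/142, M3=-381/142, M4=0
seg 0: a=1, c=M0/2=0, d=(M1−M0)/(6·2)=37/852, b=Δ0−h0·(2M0+M1)/6=-463/213
seg 1: a=-3, c=M1/2=37/142, d=(M2−M1)/(6·2)=269/1704, b=Δ1−h1·(2M1+M2)/6=-352/213
seg 2: a=-4, c=M2/2=343/284, d=(M3−M2)/(6·2)=-181/426, b=Δ2−h2·(2M2+M3)/6=547/426
seg 3: a=0, c=M3/2=-381/284, d=(M4−M3)/(6·3)=127/852, b=Δ3−h3·(2M3+M4)/6=433/426
t_q=27/4 → seg 3, τ=3/4; S=0+433/426·τ+-381/284·τ²+127/852·τ³=1283/18176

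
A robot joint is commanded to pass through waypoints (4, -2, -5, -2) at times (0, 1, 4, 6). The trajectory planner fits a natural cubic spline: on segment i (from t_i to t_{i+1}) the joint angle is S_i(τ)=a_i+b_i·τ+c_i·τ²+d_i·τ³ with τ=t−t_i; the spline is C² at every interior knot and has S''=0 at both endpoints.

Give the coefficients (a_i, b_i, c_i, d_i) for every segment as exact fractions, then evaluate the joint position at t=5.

Δ: Δ0=-6, Δ1=-1, Δ2=3/2
row 1: diag=8, rhs=30; c'=3/8, d'=15/4
row 2: denom=10−3·3/8=71/8; d'=(15−3·15/4)/(71/8)=30/71
back: M2=30/71
back: M1=15/4−3/8·30/71=255/71
M: M0=0, M1=255/71, M2=30/71, M3=0
seg 0: a=4, c=M0/2=0, d=(M1−M0)/(6·1)=85/142, b=Δ0−h0·(2M0+M1)/6=-937/142
seg 1: a=-2, c=M1/2=255/142, d=(M2−M1)/(6·3)=-25/142, b=Δ1−h1·(2M1+M2)/6=-341/71
seg 2: a=-5, c=M2/2=15/71, d=(M3−M2)/(6·2)=-5/142, b=Δ2−h2·(2M2+M3)/6=173/142
t_q=5 → seg 2, τ=1; S=-5+173/142·τ+15/71·τ²+-5/142·τ³=-256/71

  seg 0: a=4 b=-937/142 c=0 d=85/142
  seg 1: a=-2 b=-341/71 c=255/142 d=-25/142
  seg 2: a=-5 b=173/142 c=15/71 d=-5/142
S(5) = -256/71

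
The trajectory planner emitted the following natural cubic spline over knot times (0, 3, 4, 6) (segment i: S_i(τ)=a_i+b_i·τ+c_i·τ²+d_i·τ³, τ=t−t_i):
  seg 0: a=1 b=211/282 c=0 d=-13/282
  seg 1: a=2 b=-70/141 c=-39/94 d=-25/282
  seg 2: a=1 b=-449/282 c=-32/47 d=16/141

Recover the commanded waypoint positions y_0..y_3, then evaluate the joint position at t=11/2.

y_0 = S_0(0) = a_0 = 1
y_1 = S_1(0) = a_1 = 2
y_2 = S_2(0) = a_2 = 1
y_3 = S_2(2) = -4
t_q=11/2 is in segment 2 (τ=3/2); S_2(τ)=-477/188

y_0=1 y_1=2 y_2=1 y_3=-4
S(11/2) = -477/188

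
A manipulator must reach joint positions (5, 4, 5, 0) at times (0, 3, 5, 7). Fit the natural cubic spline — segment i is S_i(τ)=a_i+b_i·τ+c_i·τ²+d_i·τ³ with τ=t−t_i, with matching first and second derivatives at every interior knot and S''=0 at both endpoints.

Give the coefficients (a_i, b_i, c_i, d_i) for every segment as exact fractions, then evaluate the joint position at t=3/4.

  seg 0: a=5 b=-5/6 c=0 d=1/18
  seg 1: a=4 b=2/3 c=1/2 d=-7/24
  seg 2: a=5 b=-5/6 c=-5/4 d=5/24
S(3/4) = 563/128

Δ: Δ0=-1/3, Δ1=1/2, Δ2=-5/2
row 1: diag=10, rhs=5; c'=1/5, d'=1/2
row 2: denom=8−2·1/5=38/5; d'=(-18−2·1/2)/(38/5)=-5/2
back: M2=-5/2
back: M1=1/2−1/5·-5/2=1
M: M0=0, M1=1, M2=-5/2, M3=0
seg 0: a=5, c=M0/2=0, d=(M1−M0)/(6·3)=1/18, b=Δ0−h0·(2M0+M1)/6=-5/6
seg 1: a=4, c=M1/2=1/2, d=(M2−M1)/(6·2)=-7/24, b=Δ1−h1·(2M1+M2)/6=2/3
seg 2: a=5, c=M2/2=-5/4, d=(M3−M2)/(6·2)=5/24, b=Δ2−h2·(2M2+M3)/6=-5/6
t_q=3/4 → seg 0, τ=3/4; S=5+-5/6·τ+0·τ²+1/18·τ³=563/128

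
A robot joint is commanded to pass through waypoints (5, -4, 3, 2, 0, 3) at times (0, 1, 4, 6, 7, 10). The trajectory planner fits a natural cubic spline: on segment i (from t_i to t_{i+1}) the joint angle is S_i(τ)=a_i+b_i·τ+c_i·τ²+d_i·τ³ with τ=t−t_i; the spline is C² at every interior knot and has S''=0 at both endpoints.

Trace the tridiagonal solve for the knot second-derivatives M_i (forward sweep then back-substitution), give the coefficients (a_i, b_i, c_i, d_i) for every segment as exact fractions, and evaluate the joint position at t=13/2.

Δ: Δ0=-9, Δ1=7/3, Δ2=-1/2, Δ3=-2, Δ4=1
row 1: diag=8, rhs=68; c'=3/8, d'=17/2
row 2: denom=10−3·3/8=71/8; d'=(-17−3·17/2)/(71/8)=-340/71
row 3: denom=6−2·16/71=394/71; d'=(-9−2·-340/71)/(394/71)=41/394
row 4: denom=8−1·71/394=3081/394; d'=(18−1·41/394)/(3081/394)=7051/3081
back: M4=7051/3081
back: M3=41/394−71/394·7051/3081=-950/3081
back: M2=-340/71−16/71·-950/3081=-14540/3081
back: M1=17/2−3/8·-14540/3081=10547/1027
M: M0=0, M1=10547/1027, M2=-14540/3081, M3=-950/3081, M4=7051/3081, M5=0
seg 0: a=5, c=M0/2=0, d=(M1−M0)/(6·1)=10547/6162, b=Δ0−h0·(2M0+M1)/6=-66005/6162
seg 1: a=-4, c=M1/2=10547/2054, d=(M2−M1)/(6·3)=-46181/55458, b=Δ1−h1·(2M1+M2)/6=-17182/3081
seg 2: a=3, c=M2/2=-7270/3081, d=(M3−M2)/(6·2)=755/2054, b=Δ2−h2·(2M2+M3)/6=1303/474
seg 3: a=2, c=M3/2=-475/3081, d=(M4−M3)/(6·1)=889/2054, b=Δ3−h3·(2M3+M4)/6=-14041/6162
seg 4: a=0, c=M4/2=7051/6162, d=(M5−M4)/(6·3)=-7051/55458, b=Δ4−h4·(2M4+M5)/6=-3970/3081
t_q=13/2 → seg 3, τ=1/2; S=2+-14041/6162·τ+-475/3081·τ²+889/2054·τ³=43195/49296

  seg 0: a=5 b=-66005/6162 c=0 d=10547/6162
  seg 1: a=-4 b=-17182/3081 c=10547/2054 d=-46181/55458
  seg 2: a=3 b=1303/474 c=-7270/3081 d=755/2054
  seg 3: a=2 b=-14041/6162 c=-475/3081 d=889/2054
  seg 4: a=0 b=-3970/3081 c=7051/6162 d=-7051/55458
S(13/2) = 43195/49296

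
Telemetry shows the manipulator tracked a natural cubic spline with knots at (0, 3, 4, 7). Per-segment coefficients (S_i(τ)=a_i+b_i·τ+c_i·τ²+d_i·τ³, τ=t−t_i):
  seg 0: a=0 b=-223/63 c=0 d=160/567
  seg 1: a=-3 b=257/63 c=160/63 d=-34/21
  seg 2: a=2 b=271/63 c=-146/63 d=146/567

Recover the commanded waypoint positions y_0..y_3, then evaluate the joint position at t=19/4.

y_0=0 y_1=-3 y_2=2 y_3=1
S(19/4) = 129/32

y_0 = S_0(0) = a_0 = 0
y_1 = S_1(0) = a_1 = -3
y_2 = S_2(0) = a_2 = 2
y_3 = S_2(3) = 1
t_q=19/4 is in segment 2 (τ=3/4); S_2(τ)=129/32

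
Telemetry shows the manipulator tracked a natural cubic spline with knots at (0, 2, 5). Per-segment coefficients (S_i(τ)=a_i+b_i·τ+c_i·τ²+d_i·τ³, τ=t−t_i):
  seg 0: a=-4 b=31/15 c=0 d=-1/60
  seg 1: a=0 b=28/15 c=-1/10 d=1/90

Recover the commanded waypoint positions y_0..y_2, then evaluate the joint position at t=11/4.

y_0=-4 y_1=0 y_2=5
S(11/4) = 863/640

y_0 = S_0(0) = a_0 = -4
y_1 = S_1(0) = a_1 = 0
y_2 = S_1(3) = 5
t_q=11/4 is in segment 1 (τ=3/4); S_1(τ)=863/640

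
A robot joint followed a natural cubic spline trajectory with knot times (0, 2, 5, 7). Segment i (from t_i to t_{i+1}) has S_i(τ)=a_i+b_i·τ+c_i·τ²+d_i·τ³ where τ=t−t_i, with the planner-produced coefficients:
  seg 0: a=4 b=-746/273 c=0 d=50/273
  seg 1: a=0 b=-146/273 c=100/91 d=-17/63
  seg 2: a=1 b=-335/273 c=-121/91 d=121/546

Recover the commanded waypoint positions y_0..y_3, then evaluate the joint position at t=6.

y_0 = S_0(0) = a_0 = 4
y_1 = S_1(0) = a_1 = 0
y_2 = S_2(0) = a_2 = 1
y_3 = S_2(2) = -5
t_q=6 is in segment 2 (τ=1); S_2(τ)=-243/182

y_0=4 y_1=0 y_2=1 y_3=-5
S(6) = -243/182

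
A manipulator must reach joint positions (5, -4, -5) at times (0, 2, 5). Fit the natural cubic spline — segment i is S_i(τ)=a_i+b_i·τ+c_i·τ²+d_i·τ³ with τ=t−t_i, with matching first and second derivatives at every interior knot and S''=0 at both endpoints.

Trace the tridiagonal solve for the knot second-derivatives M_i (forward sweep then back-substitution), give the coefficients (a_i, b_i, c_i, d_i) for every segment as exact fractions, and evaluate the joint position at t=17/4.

  seg 0: a=5 b=-16/3 c=0 d=5/24
  seg 1: a=-4 b=-17/6 c=5/4 d=-5/36
S(17/4) = -1441/256

Δ: Δ0=-9/2, Δ1=-1/3
row 1: diag=10, rhs=25; c'=3/10, d'=5/2
back: M1=5/2
M: M0=0, M1=5/2, M2=0
seg 0: a=5, c=M0/2=0, d=(M1−M0)/(6·2)=5/24, b=Δ0−h0·(2M0+M1)/6=-16/3
seg 1: a=-4, c=M1/2=5/4, d=(M2−M1)/(6·3)=-5/36, b=Δ1−h1·(2M1+M2)/6=-17/6
t_q=17/4 → seg 1, τ=9/4; S=-4+-17/6·τ+5/4·τ²+-5/36·τ³=-1441/256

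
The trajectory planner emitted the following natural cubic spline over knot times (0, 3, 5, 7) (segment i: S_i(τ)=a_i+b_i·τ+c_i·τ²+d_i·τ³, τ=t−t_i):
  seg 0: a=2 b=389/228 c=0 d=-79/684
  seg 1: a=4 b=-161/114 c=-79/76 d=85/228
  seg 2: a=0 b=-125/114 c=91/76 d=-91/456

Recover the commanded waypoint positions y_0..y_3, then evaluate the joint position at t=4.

y_0 = S_0(0) = a_0 = 2
y_1 = S_1(0) = a_1 = 4
y_2 = S_2(0) = a_2 = 0
y_3 = S_2(2) = 1
t_q=4 is in segment 1 (τ=1); S_1(τ)=73/38

y_0=2 y_1=4 y_2=0 y_3=1
S(4) = 73/38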